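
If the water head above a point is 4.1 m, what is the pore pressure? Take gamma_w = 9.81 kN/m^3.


Using u = gamma_w * h_w
u = 9.81 * 4.1
u = 40.22 kPa


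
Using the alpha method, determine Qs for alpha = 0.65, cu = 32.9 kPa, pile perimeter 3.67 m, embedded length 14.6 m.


Using Qs = alpha * cu * perimeter * L
Qs = 0.65 * 32.9 * 3.67 * 14.6
Qs = 1145.85 kN


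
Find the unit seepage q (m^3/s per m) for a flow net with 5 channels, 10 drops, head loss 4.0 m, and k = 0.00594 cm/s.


Result: 0.0001188 m^3/s per m

Derivation:
Convert k to m/s for unit consistency with H:
k = 0.00594 cm/s = 0.00594 / 100 m/s = 5.94e-05 m/s
Using q = k * H * Nf / Nd
Nf / Nd = 5 / 10 = 0.5
q = 5.94e-05 * 4.0 * 0.5
q = 0.0001188 m^3/s per m


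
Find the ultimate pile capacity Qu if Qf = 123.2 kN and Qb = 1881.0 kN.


Using Qu = Qf + Qb
Qu = 123.2 + 1881.0
Qu = 2004.2 kN


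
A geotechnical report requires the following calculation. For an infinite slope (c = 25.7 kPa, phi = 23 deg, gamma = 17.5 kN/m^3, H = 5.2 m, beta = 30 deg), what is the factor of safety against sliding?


Result: 1.387

Derivation:
Using Fs = c / (gamma*H*sin(beta)*cos(beta)) + tan(phi)/tan(beta)
Cohesion contribution = 25.7 / (17.5*5.2*sin(30)*cos(30))
Cohesion contribution = 0.652215
Friction contribution = tan(23)/tan(30) = 0.735212
Fs = 0.652215 + 0.735212
Fs = 1.387


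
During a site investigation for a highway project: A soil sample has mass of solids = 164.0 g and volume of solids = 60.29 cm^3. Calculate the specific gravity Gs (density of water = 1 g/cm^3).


Using Gs = m_s / (V_s * rho_w)
Since rho_w = 1 g/cm^3:
Gs = 164.0 / 60.29
Gs = 2.72


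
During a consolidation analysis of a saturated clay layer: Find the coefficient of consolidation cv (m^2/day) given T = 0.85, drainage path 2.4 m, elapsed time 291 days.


Using cv = T * H_dr^2 / t
H_dr^2 = 2.4^2 = 5.76
cv = 0.85 * 5.76 / 291
cv = 0.01682 m^2/day


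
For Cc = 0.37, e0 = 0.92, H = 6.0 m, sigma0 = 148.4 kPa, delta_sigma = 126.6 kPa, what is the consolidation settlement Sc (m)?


Using Sc = Cc * H / (1 + e0) * log10((sigma0 + delta_sigma) / sigma0)
Stress ratio = (148.4 + 126.6) / 148.4 = 1.8531
log10(1.8531) = 0.267899
Cc * H / (1 + e0) = 0.37 * 6.0 / (1 + 0.92) = 1.15625
Sc = 1.15625 * 0.267899
Sc = 0.3098 m


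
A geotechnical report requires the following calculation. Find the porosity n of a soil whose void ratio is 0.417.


Using the relation n = e / (1 + e)
n = 0.417 / (1 + 0.417)
n = 0.417 / 1.417
n = 0.2943


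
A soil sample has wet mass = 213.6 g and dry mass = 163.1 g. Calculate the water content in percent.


Result: 30.96 %

Derivation:
Using w = (m_wet - m_dry) / m_dry * 100
m_wet - m_dry = 213.6 - 163.1 = 50.5 g
w = 50.5 / 163.1 * 100
w = 30.96 %


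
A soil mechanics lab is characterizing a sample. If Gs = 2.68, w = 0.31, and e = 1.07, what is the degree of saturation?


Using S = Gs * w / e
S = 2.68 * 0.31 / 1.07
S = 0.7764


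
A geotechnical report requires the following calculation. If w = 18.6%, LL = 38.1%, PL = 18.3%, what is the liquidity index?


First compute the plasticity index:
PI = LL - PL = 38.1 - 18.3 = 19.8
Then compute the liquidity index:
LI = (w - PL) / PI
LI = (18.6 - 18.3) / 19.8
LI = 0.015


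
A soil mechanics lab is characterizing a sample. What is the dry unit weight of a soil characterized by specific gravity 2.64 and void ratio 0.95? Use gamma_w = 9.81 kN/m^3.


Result: 13.281 kN/m^3

Derivation:
Using gamma_d = Gs * gamma_w / (1 + e)
gamma_d = 2.64 * 9.81 / (1 + 0.95)
gamma_d = 2.64 * 9.81 / 1.95
gamma_d = 13.281 kN/m^3


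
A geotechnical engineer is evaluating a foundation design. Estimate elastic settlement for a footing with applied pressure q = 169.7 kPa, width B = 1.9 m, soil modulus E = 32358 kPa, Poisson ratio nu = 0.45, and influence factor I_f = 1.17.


Using Se = q * B * (1 - nu^2) * I_f / E
1 - nu^2 = 1 - 0.45^2 = 0.7975
Se = 169.7 * 1.9 * 0.7975 * 1.17 / 32358
Se = 0.009298 m
Convert to mm: Se = 0.009298 * 1000 = 9.298 mm


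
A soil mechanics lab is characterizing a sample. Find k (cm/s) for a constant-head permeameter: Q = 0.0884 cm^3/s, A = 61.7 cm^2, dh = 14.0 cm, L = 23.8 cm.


Result: 0.002436 cm/s

Derivation:
Compute hydraulic gradient:
i = dh / L = 14.0 / 23.8 = 0.588235
Then apply Darcy's law:
k = Q / (A * i)
k = 0.0884 / (61.7 * 0.588235)
k = 0.0884 / 36.2941
k = 0.002436 cm/s


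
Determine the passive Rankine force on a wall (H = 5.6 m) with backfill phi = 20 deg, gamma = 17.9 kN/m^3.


Result: 572.46 kN/m

Derivation:
Compute passive earth pressure coefficient:
Kp = tan^2(45 + phi/2) = tan^2(55.0) = 2.039607
Compute passive force:
Pp = 0.5 * Kp * gamma * H^2
Pp = 0.5 * 2.039607 * 17.9 * 5.6^2
Pp = 572.46 kN/m


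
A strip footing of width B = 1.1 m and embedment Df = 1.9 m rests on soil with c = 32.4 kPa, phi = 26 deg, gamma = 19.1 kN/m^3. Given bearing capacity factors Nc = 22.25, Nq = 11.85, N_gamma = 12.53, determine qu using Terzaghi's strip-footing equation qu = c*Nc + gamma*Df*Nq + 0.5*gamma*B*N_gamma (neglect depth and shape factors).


Compute qu = c*Nc + gamma*Df*Nq + 0.5*gamma*B*N_gamma
Term 1: 32.4 * 22.25 = 720.9
Term 2: 19.1 * 1.9 * 11.85 = 430.0365
Term 3: 0.5 * 19.1 * 1.1 * 12.53 = 131.62765
qu = 720.9 + 430.0365 + 131.62765
qu = 1282.56 kPa


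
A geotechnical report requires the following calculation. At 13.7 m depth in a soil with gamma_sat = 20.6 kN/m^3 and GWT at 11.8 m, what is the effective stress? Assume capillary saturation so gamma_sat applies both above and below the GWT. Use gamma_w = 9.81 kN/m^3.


Total stress = gamma_sat * depth
sigma = 20.6 * 13.7 = 282.22 kPa
Pore water pressure u = gamma_w * (depth - d_wt)
u = 9.81 * (13.7 - 11.8) = 18.639 kPa
Effective stress = sigma - u
sigma' = 282.22 - 18.639 = 263.58 kPa


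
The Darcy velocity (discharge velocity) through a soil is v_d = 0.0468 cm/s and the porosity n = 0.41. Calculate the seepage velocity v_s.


Using v_s = v_d / n
v_s = 0.0468 / 0.41
v_s = 0.11415 cm/s


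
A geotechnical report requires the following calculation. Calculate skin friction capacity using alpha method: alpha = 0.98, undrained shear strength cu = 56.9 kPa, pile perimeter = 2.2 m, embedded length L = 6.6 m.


Using Qs = alpha * cu * perimeter * L
Qs = 0.98 * 56.9 * 2.2 * 6.6
Qs = 809.66 kN


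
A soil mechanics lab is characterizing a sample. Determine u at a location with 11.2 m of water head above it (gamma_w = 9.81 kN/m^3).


Using u = gamma_w * h_w
u = 9.81 * 11.2
u = 109.87 kPa


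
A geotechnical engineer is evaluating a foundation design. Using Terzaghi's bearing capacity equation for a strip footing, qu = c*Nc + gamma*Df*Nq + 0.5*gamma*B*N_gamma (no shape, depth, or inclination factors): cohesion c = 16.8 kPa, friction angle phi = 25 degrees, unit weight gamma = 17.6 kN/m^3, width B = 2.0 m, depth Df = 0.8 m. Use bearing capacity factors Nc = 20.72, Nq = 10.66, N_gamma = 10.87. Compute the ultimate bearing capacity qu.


Compute qu = c*Nc + gamma*Df*Nq + 0.5*gamma*B*N_gamma
Term 1: 16.8 * 20.72 = 348.096
Term 2: 17.6 * 0.8 * 10.66 = 150.0928
Term 3: 0.5 * 17.6 * 2.0 * 10.87 = 191.312
qu = 348.096 + 150.0928 + 191.312
qu = 689.5 kPa


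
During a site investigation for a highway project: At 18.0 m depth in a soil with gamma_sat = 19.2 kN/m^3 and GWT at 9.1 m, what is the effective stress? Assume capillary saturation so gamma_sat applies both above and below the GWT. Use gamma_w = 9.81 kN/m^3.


Total stress = gamma_sat * depth
sigma = 19.2 * 18.0 = 345.6 kPa
Pore water pressure u = gamma_w * (depth - d_wt)
u = 9.81 * (18.0 - 9.1) = 87.309 kPa
Effective stress = sigma - u
sigma' = 345.6 - 87.309 = 258.29 kPa


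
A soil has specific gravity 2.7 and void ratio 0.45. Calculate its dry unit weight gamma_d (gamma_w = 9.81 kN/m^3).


Using gamma_d = Gs * gamma_w / (1 + e)
gamma_d = 2.7 * 9.81 / (1 + 0.45)
gamma_d = 2.7 * 9.81 / 1.45
gamma_d = 18.267 kN/m^3


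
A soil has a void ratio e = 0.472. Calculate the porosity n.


Using the relation n = e / (1 + e)
n = 0.472 / (1 + 0.472)
n = 0.472 / 1.472
n = 0.3207


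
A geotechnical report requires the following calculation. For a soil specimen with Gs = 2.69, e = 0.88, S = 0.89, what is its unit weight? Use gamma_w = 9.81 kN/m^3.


Using gamma = gamma_w * (Gs + S*e) / (1 + e)
Numerator: Gs + S*e = 2.69 + 0.89*0.88 = 3.4732
Denominator: 1 + e = 1 + 0.88 = 1.88
gamma = 9.81 * 3.4732 / 1.88
gamma = 18.123 kN/m^3


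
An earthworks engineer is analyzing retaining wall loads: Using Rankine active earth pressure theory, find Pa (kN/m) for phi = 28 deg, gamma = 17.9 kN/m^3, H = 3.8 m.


Compute active earth pressure coefficient:
Ka = tan^2(45 - phi/2) = tan^2(31.0) = 0.361033
Compute active force:
Pa = 0.5 * Ka * gamma * H^2
Pa = 0.5 * 0.361033 * 17.9 * 3.8^2
Pa = 46.66 kN/m


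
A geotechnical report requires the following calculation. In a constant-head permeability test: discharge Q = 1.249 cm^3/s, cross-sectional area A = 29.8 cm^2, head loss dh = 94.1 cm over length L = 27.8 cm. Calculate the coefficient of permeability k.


Result: 0.012382 cm/s

Derivation:
Compute hydraulic gradient:
i = dh / L = 94.1 / 27.8 = 3.38489
Then apply Darcy's law:
k = Q / (A * i)
k = 1.249 / (29.8 * 3.38489)
k = 1.249 / 100.87
k = 0.012382 cm/s


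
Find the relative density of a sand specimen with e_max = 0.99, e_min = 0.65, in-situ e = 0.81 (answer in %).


Using Dr = (e_max - e) / (e_max - e_min) * 100
e_max - e = 0.99 - 0.81 = 0.18
e_max - e_min = 0.99 - 0.65 = 0.34
Dr = 0.18 / 0.34 * 100
Dr = 52.94 %


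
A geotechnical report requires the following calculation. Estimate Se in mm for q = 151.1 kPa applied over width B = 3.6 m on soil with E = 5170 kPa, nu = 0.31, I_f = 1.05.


Using Se = q * B * (1 - nu^2) * I_f / E
1 - nu^2 = 1 - 0.31^2 = 0.9039
Se = 151.1 * 3.6 * 0.9039 * 1.05 / 5170
Se = 0.099859 m
Convert to mm: Se = 0.099859 * 1000 = 99.859 mm


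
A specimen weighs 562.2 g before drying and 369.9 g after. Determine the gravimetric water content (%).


Using w = (m_wet - m_dry) / m_dry * 100
m_wet - m_dry = 562.2 - 369.9 = 192.3 g
w = 192.3 / 369.9 * 100
w = 51.99 %


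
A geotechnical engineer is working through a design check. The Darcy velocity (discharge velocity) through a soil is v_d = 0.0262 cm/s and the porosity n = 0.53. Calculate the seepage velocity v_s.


Using v_s = v_d / n
v_s = 0.0262 / 0.53
v_s = 0.04943 cm/s


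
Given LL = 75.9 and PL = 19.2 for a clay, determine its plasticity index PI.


Using PI = LL - PL
PI = 75.9 - 19.2
PI = 56.7


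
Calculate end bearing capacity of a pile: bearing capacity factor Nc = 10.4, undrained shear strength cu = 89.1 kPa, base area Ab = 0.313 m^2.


Result: 290.04 kN

Derivation:
Using Qb = Nc * cu * Ab
Qb = 10.4 * 89.1 * 0.313
Qb = 290.04 kN


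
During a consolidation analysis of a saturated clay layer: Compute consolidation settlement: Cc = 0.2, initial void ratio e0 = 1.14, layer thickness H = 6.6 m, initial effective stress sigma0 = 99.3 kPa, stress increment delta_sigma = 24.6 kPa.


Result: 0.0593 m

Derivation:
Using Sc = Cc * H / (1 + e0) * log10((sigma0 + delta_sigma) / sigma0)
Stress ratio = (99.3 + 24.6) / 99.3 = 1.24773
log10(1.24773) = 0.0961221
Cc * H / (1 + e0) = 0.2 * 6.6 / (1 + 1.14) = 0.616822
Sc = 0.616822 * 0.0961221
Sc = 0.0593 m


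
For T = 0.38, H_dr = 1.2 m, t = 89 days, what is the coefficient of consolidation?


Using cv = T * H_dr^2 / t
H_dr^2 = 1.2^2 = 1.44
cv = 0.38 * 1.44 / 89
cv = 0.00615 m^2/day


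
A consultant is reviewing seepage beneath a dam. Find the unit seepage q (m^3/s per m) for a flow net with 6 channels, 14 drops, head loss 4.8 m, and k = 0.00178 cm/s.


Convert k to m/s for unit consistency with H:
k = 0.00178 cm/s = 0.00178 / 100 m/s = 1.78e-05 m/s
Using q = k * H * Nf / Nd
Nf / Nd = 6 / 14 = 0.4286
q = 1.78e-05 * 4.8 * 0.4286
q = 3.662e-05 m^3/s per m


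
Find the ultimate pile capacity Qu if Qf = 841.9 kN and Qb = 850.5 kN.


Result: 1692.4 kN

Derivation:
Using Qu = Qf + Qb
Qu = 841.9 + 850.5
Qu = 1692.4 kN


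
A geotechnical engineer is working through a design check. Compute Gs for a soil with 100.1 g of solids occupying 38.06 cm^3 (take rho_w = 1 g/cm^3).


Using Gs = m_s / (V_s * rho_w)
Since rho_w = 1 g/cm^3:
Gs = 100.1 / 38.06
Gs = 2.63


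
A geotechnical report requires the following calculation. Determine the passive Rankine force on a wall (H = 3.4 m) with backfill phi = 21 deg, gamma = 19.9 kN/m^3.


Result: 243.51 kN/m

Derivation:
Compute passive earth pressure coefficient:
Kp = tan^2(45 + phi/2) = tan^2(55.5) = 2.117051
Compute passive force:
Pp = 0.5 * Kp * gamma * H^2
Pp = 0.5 * 2.117051 * 19.9 * 3.4^2
Pp = 243.51 kN/m


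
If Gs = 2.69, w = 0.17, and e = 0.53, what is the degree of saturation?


Result: 0.8628

Derivation:
Using S = Gs * w / e
S = 2.69 * 0.17 / 0.53
S = 0.8628


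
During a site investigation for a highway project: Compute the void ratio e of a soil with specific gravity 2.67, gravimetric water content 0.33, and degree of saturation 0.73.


Using the relation e = Gs * w / S
e = 2.67 * 0.33 / 0.73
e = 1.207


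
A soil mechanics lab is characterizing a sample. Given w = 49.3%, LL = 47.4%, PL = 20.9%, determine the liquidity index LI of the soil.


First compute the plasticity index:
PI = LL - PL = 47.4 - 20.9 = 26.5
Then compute the liquidity index:
LI = (w - PL) / PI
LI = (49.3 - 20.9) / 26.5
LI = 1.072


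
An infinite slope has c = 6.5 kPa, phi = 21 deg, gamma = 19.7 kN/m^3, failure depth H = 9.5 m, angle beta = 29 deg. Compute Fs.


Using Fs = c / (gamma*H*sin(beta)*cos(beta)) + tan(phi)/tan(beta)
Cohesion contribution = 6.5 / (19.7*9.5*sin(29)*cos(29))
Cohesion contribution = 0.0819093
Friction contribution = tan(21)/tan(29) = 0.692509
Fs = 0.0819093 + 0.692509
Fs = 0.774


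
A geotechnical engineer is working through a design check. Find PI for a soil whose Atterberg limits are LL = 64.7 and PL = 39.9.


Using PI = LL - PL
PI = 64.7 - 39.9
PI = 24.8


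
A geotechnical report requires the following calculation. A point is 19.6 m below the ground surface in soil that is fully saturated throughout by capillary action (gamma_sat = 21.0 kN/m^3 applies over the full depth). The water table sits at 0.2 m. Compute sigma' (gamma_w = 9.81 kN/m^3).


Total stress = gamma_sat * depth
sigma = 21.0 * 19.6 = 411.6 kPa
Pore water pressure u = gamma_w * (depth - d_wt)
u = 9.81 * (19.6 - 0.2) = 190.314 kPa
Effective stress = sigma - u
sigma' = 411.6 - 190.314 = 221.29 kPa


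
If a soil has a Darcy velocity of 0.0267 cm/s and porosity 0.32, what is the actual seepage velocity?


Result: 0.08344 cm/s

Derivation:
Using v_s = v_d / n
v_s = 0.0267 / 0.32
v_s = 0.08344 cm/s


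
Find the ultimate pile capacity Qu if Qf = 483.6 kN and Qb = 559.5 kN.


Using Qu = Qf + Qb
Qu = 483.6 + 559.5
Qu = 1043.1 kN


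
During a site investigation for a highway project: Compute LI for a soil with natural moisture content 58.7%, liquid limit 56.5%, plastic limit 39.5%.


First compute the plasticity index:
PI = LL - PL = 56.5 - 39.5 = 17.0
Then compute the liquidity index:
LI = (w - PL) / PI
LI = (58.7 - 39.5) / 17.0
LI = 1.129


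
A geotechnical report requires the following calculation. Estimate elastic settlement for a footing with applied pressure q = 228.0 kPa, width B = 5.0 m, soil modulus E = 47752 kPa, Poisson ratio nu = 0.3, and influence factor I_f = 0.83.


Result: 18.032 mm

Derivation:
Using Se = q * B * (1 - nu^2) * I_f / E
1 - nu^2 = 1 - 0.3^2 = 0.91
Se = 228.0 * 5.0 * 0.91 * 0.83 / 47752
Se = 0.018032 m
Convert to mm: Se = 0.018032 * 1000 = 18.032 mm


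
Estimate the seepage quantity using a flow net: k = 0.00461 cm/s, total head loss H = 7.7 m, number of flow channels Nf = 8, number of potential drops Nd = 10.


Result: 0.000284 m^3/s per m

Derivation:
Convert k to m/s for unit consistency with H:
k = 0.00461 cm/s = 0.00461 / 100 m/s = 4.61e-05 m/s
Using q = k * H * Nf / Nd
Nf / Nd = 8 / 10 = 0.8
q = 4.61e-05 * 7.7 * 0.8
q = 0.000284 m^3/s per m


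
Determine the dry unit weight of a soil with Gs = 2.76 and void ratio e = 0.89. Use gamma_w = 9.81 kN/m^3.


Using gamma_d = Gs * gamma_w / (1 + e)
gamma_d = 2.76 * 9.81 / (1 + 0.89)
gamma_d = 2.76 * 9.81 / 1.89
gamma_d = 14.326 kN/m^3


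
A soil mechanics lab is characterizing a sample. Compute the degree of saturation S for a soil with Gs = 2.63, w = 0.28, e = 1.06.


Using S = Gs * w / e
S = 2.63 * 0.28 / 1.06
S = 0.6947


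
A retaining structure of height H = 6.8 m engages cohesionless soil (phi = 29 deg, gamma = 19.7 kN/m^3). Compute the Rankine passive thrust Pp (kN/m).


Compute passive earth pressure coefficient:
Kp = tan^2(45 + phi/2) = tan^2(59.5) = 2.88206
Compute passive force:
Pp = 0.5 * Kp * gamma * H^2
Pp = 0.5 * 2.88206 * 19.7 * 6.8^2
Pp = 1312.67 kN/m


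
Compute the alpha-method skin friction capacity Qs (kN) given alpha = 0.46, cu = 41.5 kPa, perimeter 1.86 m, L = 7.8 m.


Using Qs = alpha * cu * perimeter * L
Qs = 0.46 * 41.5 * 1.86 * 7.8
Qs = 276.96 kN


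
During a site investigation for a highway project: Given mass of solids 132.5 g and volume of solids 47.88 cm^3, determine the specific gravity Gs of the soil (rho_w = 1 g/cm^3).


Result: 2.767

Derivation:
Using Gs = m_s / (V_s * rho_w)
Since rho_w = 1 g/cm^3:
Gs = 132.5 / 47.88
Gs = 2.767


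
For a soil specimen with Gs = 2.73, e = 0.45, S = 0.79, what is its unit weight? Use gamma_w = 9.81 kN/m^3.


Using gamma = gamma_w * (Gs + S*e) / (1 + e)
Numerator: Gs + S*e = 2.73 + 0.79*0.45 = 3.0855
Denominator: 1 + e = 1 + 0.45 = 1.45
gamma = 9.81 * 3.0855 / 1.45
gamma = 20.875 kN/m^3


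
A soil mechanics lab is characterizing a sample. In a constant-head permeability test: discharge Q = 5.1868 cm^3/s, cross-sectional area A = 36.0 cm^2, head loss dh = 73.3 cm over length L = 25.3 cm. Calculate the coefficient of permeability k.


Compute hydraulic gradient:
i = dh / L = 73.3 / 25.3 = 2.89723
Then apply Darcy's law:
k = Q / (A * i)
k = 5.1868 / (36.0 * 2.89723)
k = 5.1868 / 104.3
k = 0.049729 cm/s


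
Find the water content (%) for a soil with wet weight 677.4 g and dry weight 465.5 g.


Result: 45.52 %

Derivation:
Using w = (m_wet - m_dry) / m_dry * 100
m_wet - m_dry = 677.4 - 465.5 = 211.9 g
w = 211.9 / 465.5 * 100
w = 45.52 %


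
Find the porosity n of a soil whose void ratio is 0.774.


Using the relation n = e / (1 + e)
n = 0.774 / (1 + 0.774)
n = 0.774 / 1.774
n = 0.4363


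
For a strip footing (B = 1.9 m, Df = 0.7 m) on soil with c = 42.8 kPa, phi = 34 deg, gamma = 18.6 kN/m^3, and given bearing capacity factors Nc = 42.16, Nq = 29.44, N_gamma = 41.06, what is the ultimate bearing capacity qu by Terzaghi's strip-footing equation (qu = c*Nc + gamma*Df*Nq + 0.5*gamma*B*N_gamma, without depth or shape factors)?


Compute qu = c*Nc + gamma*Df*Nq + 0.5*gamma*B*N_gamma
Term 1: 42.8 * 42.16 = 1804.448
Term 2: 18.6 * 0.7 * 29.44 = 383.3088
Term 3: 0.5 * 18.6 * 1.9 * 41.06 = 725.5302
qu = 1804.448 + 383.3088 + 725.5302
qu = 2913.29 kPa


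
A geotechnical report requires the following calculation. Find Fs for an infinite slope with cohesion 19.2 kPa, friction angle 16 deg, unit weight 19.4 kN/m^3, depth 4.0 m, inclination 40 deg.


Using Fs = c / (gamma*H*sin(beta)*cos(beta)) + tan(phi)/tan(beta)
Cohesion contribution = 19.2 / (19.4*4.0*sin(40)*cos(40))
Cohesion contribution = 0.502479
Friction contribution = tan(16)/tan(40) = 0.34173
Fs = 0.502479 + 0.34173
Fs = 0.844


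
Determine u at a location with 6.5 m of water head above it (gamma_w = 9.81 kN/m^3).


Using u = gamma_w * h_w
u = 9.81 * 6.5
u = 63.77 kPa


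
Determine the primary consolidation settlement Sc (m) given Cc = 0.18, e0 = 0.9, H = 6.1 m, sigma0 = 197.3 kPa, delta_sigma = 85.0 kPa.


Using Sc = Cc * H / (1 + e0) * log10((sigma0 + delta_sigma) / sigma0)
Stress ratio = (197.3 + 85.0) / 197.3 = 1.43082
log10(1.43082) = 0.155584
Cc * H / (1 + e0) = 0.18 * 6.1 / (1 + 0.9) = 0.577895
Sc = 0.577895 * 0.155584
Sc = 0.0899 m


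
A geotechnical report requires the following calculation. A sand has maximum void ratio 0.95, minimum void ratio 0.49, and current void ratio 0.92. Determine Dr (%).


Using Dr = (e_max - e) / (e_max - e_min) * 100
e_max - e = 0.95 - 0.92 = 0.03
e_max - e_min = 0.95 - 0.49 = 0.46
Dr = 0.03 / 0.46 * 100
Dr = 6.52 %


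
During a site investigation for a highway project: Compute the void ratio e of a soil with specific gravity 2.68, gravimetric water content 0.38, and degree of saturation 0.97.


Using the relation e = Gs * w / S
e = 2.68 * 0.38 / 0.97
e = 1.0499


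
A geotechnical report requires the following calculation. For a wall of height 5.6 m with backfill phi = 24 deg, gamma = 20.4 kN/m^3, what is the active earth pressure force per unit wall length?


Compute active earth pressure coefficient:
Ka = tan^2(45 - phi/2) = tan^2(33.0) = 0.42173
Compute active force:
Pa = 0.5 * Ka * gamma * H^2
Pa = 0.5 * 0.42173 * 20.4 * 5.6^2
Pa = 134.9 kN/m


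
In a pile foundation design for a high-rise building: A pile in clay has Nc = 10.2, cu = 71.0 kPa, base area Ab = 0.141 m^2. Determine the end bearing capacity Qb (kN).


Using Qb = Nc * cu * Ab
Qb = 10.2 * 71.0 * 0.141
Qb = 102.11 kN


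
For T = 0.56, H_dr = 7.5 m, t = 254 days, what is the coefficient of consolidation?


Result: 0.12402 m^2/day

Derivation:
Using cv = T * H_dr^2 / t
H_dr^2 = 7.5^2 = 56.25
cv = 0.56 * 56.25 / 254
cv = 0.12402 m^2/day


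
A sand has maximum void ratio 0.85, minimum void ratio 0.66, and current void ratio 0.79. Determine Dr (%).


Using Dr = (e_max - e) / (e_max - e_min) * 100
e_max - e = 0.85 - 0.79 = 0.06
e_max - e_min = 0.85 - 0.66 = 0.19
Dr = 0.06 / 0.19 * 100
Dr = 31.58 %


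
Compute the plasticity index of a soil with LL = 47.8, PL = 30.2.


Using PI = LL - PL
PI = 47.8 - 30.2
PI = 17.6


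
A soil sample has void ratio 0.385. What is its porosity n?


Using the relation n = e / (1 + e)
n = 0.385 / (1 + 0.385)
n = 0.385 / 1.385
n = 0.278


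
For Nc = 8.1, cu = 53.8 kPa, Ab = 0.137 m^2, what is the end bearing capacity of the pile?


Result: 59.7 kN

Derivation:
Using Qb = Nc * cu * Ab
Qb = 8.1 * 53.8 * 0.137
Qb = 59.7 kN


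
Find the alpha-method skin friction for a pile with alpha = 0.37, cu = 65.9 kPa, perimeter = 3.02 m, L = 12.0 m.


Using Qs = alpha * cu * perimeter * L
Qs = 0.37 * 65.9 * 3.02 * 12.0
Qs = 883.64 kN


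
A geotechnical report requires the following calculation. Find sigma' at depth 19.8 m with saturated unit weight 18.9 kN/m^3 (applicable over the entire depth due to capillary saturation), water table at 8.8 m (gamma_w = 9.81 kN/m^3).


Result: 266.31 kPa

Derivation:
Total stress = gamma_sat * depth
sigma = 18.9 * 19.8 = 374.22 kPa
Pore water pressure u = gamma_w * (depth - d_wt)
u = 9.81 * (19.8 - 8.8) = 107.91 kPa
Effective stress = sigma - u
sigma' = 374.22 - 107.91 = 266.31 kPa


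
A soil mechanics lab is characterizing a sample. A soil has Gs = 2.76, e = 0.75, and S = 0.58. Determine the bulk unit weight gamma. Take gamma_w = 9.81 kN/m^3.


Result: 17.91 kN/m^3

Derivation:
Using gamma = gamma_w * (Gs + S*e) / (1 + e)
Numerator: Gs + S*e = 2.76 + 0.58*0.75 = 3.195
Denominator: 1 + e = 1 + 0.75 = 1.75
gamma = 9.81 * 3.195 / 1.75
gamma = 17.91 kN/m^3


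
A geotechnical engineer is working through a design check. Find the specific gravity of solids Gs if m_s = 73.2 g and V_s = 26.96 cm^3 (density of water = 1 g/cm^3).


Result: 2.715

Derivation:
Using Gs = m_s / (V_s * rho_w)
Since rho_w = 1 g/cm^3:
Gs = 73.2 / 26.96
Gs = 2.715


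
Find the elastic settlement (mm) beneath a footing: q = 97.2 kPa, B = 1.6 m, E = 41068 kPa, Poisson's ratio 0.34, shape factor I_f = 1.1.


Using Se = q * B * (1 - nu^2) * I_f / E
1 - nu^2 = 1 - 0.34^2 = 0.8844
Se = 97.2 * 1.6 * 0.8844 * 1.1 / 41068
Se = 0.003684 m
Convert to mm: Se = 0.003684 * 1000 = 3.684 mm


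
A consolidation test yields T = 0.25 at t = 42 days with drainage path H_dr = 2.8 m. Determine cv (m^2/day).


Using cv = T * H_dr^2 / t
H_dr^2 = 2.8^2 = 7.84
cv = 0.25 * 7.84 / 42
cv = 0.04667 m^2/day


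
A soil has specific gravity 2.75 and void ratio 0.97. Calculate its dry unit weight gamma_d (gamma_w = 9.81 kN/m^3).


Using gamma_d = Gs * gamma_w / (1 + e)
gamma_d = 2.75 * 9.81 / (1 + 0.97)
gamma_d = 2.75 * 9.81 / 1.97
gamma_d = 13.694 kN/m^3


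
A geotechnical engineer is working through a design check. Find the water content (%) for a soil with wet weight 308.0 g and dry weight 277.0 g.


Using w = (m_wet - m_dry) / m_dry * 100
m_wet - m_dry = 308.0 - 277.0 = 31.0 g
w = 31.0 / 277.0 * 100
w = 11.19 %


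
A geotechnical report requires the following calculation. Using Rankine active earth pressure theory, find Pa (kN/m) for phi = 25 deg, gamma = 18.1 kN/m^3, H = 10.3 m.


Compute active earth pressure coefficient:
Ka = tan^2(45 - phi/2) = tan^2(32.5) = 0.405859
Compute active force:
Pa = 0.5 * Ka * gamma * H^2
Pa = 0.5 * 0.405859 * 18.1 * 10.3^2
Pa = 389.67 kN/m


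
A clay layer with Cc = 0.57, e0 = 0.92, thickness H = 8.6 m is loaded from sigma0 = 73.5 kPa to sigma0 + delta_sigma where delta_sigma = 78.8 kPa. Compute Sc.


Using Sc = Cc * H / (1 + e0) * log10((sigma0 + delta_sigma) / sigma0)
Stress ratio = (73.5 + 78.8) / 73.5 = 2.07211
log10(2.07211) = 0.316413
Cc * H / (1 + e0) = 0.57 * 8.6 / (1 + 0.92) = 2.55312
Sc = 2.55312 * 0.316413
Sc = 0.8078 m


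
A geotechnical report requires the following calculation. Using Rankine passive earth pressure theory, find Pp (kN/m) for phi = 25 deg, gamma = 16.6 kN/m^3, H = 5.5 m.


Compute passive earth pressure coefficient:
Kp = tan^2(45 + phi/2) = tan^2(57.5) = 2.463913
Compute passive force:
Pp = 0.5 * Kp * gamma * H^2
Pp = 0.5 * 2.463913 * 16.6 * 5.5^2
Pp = 618.63 kN/m


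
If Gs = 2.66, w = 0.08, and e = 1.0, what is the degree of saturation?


Using S = Gs * w / e
S = 2.66 * 0.08 / 1.0
S = 0.2128


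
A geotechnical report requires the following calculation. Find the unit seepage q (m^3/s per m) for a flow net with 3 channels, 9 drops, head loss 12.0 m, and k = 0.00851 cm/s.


Convert k to m/s for unit consistency with H:
k = 0.00851 cm/s = 0.00851 / 100 m/s = 8.51e-05 m/s
Using q = k * H * Nf / Nd
Nf / Nd = 3 / 9 = 0.3333
q = 8.51e-05 * 12.0 * 0.3333
q = 0.0003404 m^3/s per m


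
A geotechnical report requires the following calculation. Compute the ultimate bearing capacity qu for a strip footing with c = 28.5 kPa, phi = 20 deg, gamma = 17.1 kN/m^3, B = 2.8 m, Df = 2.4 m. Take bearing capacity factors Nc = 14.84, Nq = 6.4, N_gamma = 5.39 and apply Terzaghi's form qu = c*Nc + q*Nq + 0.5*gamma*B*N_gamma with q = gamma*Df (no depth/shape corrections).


Result: 814.63 kPa

Derivation:
Compute qu = c*Nc + gamma*Df*Nq + 0.5*gamma*B*N_gamma
Term 1: 28.5 * 14.84 = 422.94
Term 2: 17.1 * 2.4 * 6.4 = 262.656
Term 3: 0.5 * 17.1 * 2.8 * 5.39 = 129.0366
qu = 422.94 + 262.656 + 129.0366
qu = 814.63 kPa


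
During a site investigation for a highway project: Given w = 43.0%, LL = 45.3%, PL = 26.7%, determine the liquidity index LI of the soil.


Result: 0.876

Derivation:
First compute the plasticity index:
PI = LL - PL = 45.3 - 26.7 = 18.6
Then compute the liquidity index:
LI = (w - PL) / PI
LI = (43.0 - 26.7) / 18.6
LI = 0.876


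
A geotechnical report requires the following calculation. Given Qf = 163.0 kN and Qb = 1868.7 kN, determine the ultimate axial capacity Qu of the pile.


Using Qu = Qf + Qb
Qu = 163.0 + 1868.7
Qu = 2031.7 kN


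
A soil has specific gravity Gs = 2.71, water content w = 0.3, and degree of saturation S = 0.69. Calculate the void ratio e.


Using the relation e = Gs * w / S
e = 2.71 * 0.3 / 0.69
e = 1.1783


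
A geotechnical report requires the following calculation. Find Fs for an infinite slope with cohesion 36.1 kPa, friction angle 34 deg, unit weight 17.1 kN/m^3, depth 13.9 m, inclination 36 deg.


Using Fs = c / (gamma*H*sin(beta)*cos(beta)) + tan(phi)/tan(beta)
Cohesion contribution = 36.1 / (17.1*13.9*sin(36)*cos(36))
Cohesion contribution = 0.319389
Friction contribution = tan(34)/tan(36) = 0.928381
Fs = 0.319389 + 0.928381
Fs = 1.248


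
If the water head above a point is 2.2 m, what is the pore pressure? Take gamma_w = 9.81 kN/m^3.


Using u = gamma_w * h_w
u = 9.81 * 2.2
u = 21.58 kPa


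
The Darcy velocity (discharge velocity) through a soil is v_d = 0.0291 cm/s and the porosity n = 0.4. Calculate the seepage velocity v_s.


Result: 0.07275 cm/s

Derivation:
Using v_s = v_d / n
v_s = 0.0291 / 0.4
v_s = 0.07275 cm/s


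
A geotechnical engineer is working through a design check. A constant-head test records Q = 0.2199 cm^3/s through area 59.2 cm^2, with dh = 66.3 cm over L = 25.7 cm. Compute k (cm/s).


Result: 0.00144 cm/s

Derivation:
Compute hydraulic gradient:
i = dh / L = 66.3 / 25.7 = 2.57977
Then apply Darcy's law:
k = Q / (A * i)
k = 0.2199 / (59.2 * 2.57977)
k = 0.2199 / 152.722
k = 0.00144 cm/s


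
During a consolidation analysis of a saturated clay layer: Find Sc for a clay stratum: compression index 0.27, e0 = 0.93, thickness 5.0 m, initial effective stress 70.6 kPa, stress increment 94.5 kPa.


Result: 0.2581 m

Derivation:
Using Sc = Cc * H / (1 + e0) * log10((sigma0 + delta_sigma) / sigma0)
Stress ratio = (70.6 + 94.5) / 70.6 = 2.33853
log10(2.33853) = 0.368942
Cc * H / (1 + e0) = 0.27 * 5.0 / (1 + 0.93) = 0.699482
Sc = 0.699482 * 0.368942
Sc = 0.2581 m


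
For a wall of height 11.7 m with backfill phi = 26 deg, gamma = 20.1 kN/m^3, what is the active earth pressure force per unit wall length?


Compute active earth pressure coefficient:
Ka = tan^2(45 - phi/2) = tan^2(32.0) = 0.390462
Compute active force:
Pa = 0.5 * Ka * gamma * H^2
Pa = 0.5 * 0.390462 * 20.1 * 11.7^2
Pa = 537.18 kN/m


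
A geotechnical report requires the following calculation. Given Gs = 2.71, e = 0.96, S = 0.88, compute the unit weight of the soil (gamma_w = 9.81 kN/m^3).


Using gamma = gamma_w * (Gs + S*e) / (1 + e)
Numerator: Gs + S*e = 2.71 + 0.88*0.96 = 3.5548
Denominator: 1 + e = 1 + 0.96 = 1.96
gamma = 9.81 * 3.5548 / 1.96
gamma = 17.792 kN/m^3


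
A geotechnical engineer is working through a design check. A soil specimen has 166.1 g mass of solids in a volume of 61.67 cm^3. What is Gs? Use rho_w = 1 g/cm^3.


Result: 2.693

Derivation:
Using Gs = m_s / (V_s * rho_w)
Since rho_w = 1 g/cm^3:
Gs = 166.1 / 61.67
Gs = 2.693


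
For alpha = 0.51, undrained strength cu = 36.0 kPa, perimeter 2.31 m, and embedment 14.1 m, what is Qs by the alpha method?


Result: 598.0 kN

Derivation:
Using Qs = alpha * cu * perimeter * L
Qs = 0.51 * 36.0 * 2.31 * 14.1
Qs = 598.0 kN


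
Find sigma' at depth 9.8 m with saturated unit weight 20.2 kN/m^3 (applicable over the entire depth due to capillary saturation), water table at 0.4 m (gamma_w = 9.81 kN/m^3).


Total stress = gamma_sat * depth
sigma = 20.2 * 9.8 = 197.96 kPa
Pore water pressure u = gamma_w * (depth - d_wt)
u = 9.81 * (9.8 - 0.4) = 92.214 kPa
Effective stress = sigma - u
sigma' = 197.96 - 92.214 = 105.75 kPa


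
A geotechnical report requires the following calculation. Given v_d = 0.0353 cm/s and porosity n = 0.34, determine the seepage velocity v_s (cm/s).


Using v_s = v_d / n
v_s = 0.0353 / 0.34
v_s = 0.10382 cm/s


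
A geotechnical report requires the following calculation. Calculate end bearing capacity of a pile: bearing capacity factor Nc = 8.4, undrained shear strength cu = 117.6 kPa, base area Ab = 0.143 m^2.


Result: 141.26 kN

Derivation:
Using Qb = Nc * cu * Ab
Qb = 8.4 * 117.6 * 0.143
Qb = 141.26 kN


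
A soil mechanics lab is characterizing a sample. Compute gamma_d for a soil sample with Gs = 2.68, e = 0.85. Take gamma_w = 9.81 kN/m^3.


Using gamma_d = Gs * gamma_w / (1 + e)
gamma_d = 2.68 * 9.81 / (1 + 0.85)
gamma_d = 2.68 * 9.81 / 1.85
gamma_d = 14.211 kN/m^3


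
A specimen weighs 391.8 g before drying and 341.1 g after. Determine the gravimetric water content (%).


Result: 14.86 %

Derivation:
Using w = (m_wet - m_dry) / m_dry * 100
m_wet - m_dry = 391.8 - 341.1 = 50.7 g
w = 50.7 / 341.1 * 100
w = 14.86 %


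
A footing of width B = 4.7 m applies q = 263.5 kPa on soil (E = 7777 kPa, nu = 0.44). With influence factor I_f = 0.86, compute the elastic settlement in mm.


Result: 110.437 mm

Derivation:
Using Se = q * B * (1 - nu^2) * I_f / E
1 - nu^2 = 1 - 0.44^2 = 0.8064
Se = 263.5 * 4.7 * 0.8064 * 0.86 / 7777
Se = 0.110437 m
Convert to mm: Se = 0.110437 * 1000 = 110.437 mm


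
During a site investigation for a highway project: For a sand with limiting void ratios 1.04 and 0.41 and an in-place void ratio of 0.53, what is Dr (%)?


Using Dr = (e_max - e) / (e_max - e_min) * 100
e_max - e = 1.04 - 0.53 = 0.51
e_max - e_min = 1.04 - 0.41 = 0.63
Dr = 0.51 / 0.63 * 100
Dr = 80.95 %


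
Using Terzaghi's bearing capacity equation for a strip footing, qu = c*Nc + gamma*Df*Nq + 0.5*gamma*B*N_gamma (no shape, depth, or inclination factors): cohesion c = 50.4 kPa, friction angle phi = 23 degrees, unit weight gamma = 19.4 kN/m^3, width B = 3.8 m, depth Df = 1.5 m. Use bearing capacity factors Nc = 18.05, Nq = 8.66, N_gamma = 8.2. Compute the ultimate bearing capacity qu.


Result: 1463.98 kPa

Derivation:
Compute qu = c*Nc + gamma*Df*Nq + 0.5*gamma*B*N_gamma
Term 1: 50.4 * 18.05 = 909.72
Term 2: 19.4 * 1.5 * 8.66 = 252.006
Term 3: 0.5 * 19.4 * 3.8 * 8.2 = 302.252
qu = 909.72 + 252.006 + 302.252
qu = 1463.98 kPa


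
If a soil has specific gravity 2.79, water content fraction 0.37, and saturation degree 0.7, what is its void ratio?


Result: 1.4747

Derivation:
Using the relation e = Gs * w / S
e = 2.79 * 0.37 / 0.7
e = 1.4747


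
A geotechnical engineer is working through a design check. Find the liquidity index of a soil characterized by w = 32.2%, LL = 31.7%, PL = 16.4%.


Result: 1.033

Derivation:
First compute the plasticity index:
PI = LL - PL = 31.7 - 16.4 = 15.3
Then compute the liquidity index:
LI = (w - PL) / PI
LI = (32.2 - 16.4) / 15.3
LI = 1.033


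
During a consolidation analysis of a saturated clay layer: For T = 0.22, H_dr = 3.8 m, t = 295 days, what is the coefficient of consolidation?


Using cv = T * H_dr^2 / t
H_dr^2 = 3.8^2 = 14.44
cv = 0.22 * 14.44 / 295
cv = 0.01077 m^2/day


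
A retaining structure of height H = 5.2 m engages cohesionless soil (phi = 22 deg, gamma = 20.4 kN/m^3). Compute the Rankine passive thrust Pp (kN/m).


Result: 606.22 kN/m

Derivation:
Compute passive earth pressure coefficient:
Kp = tan^2(45 + phi/2) = tan^2(56.0) = 2.197987
Compute passive force:
Pp = 0.5 * Kp * gamma * H^2
Pp = 0.5 * 2.197987 * 20.4 * 5.2^2
Pp = 606.22 kN/m


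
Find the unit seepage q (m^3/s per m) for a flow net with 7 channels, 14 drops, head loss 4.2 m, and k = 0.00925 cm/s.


Result: 0.0001943 m^3/s per m

Derivation:
Convert k to m/s for unit consistency with H:
k = 0.00925 cm/s = 0.00925 / 100 m/s = 9.25e-05 m/s
Using q = k * H * Nf / Nd
Nf / Nd = 7 / 14 = 0.5
q = 9.25e-05 * 4.2 * 0.5
q = 0.0001943 m^3/s per m


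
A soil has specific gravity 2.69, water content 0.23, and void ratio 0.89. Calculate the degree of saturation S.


Result: 0.6952

Derivation:
Using S = Gs * w / e
S = 2.69 * 0.23 / 0.89
S = 0.6952


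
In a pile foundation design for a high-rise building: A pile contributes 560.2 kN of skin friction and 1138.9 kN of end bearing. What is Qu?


Using Qu = Qf + Qb
Qu = 560.2 + 1138.9
Qu = 1699.1 kN


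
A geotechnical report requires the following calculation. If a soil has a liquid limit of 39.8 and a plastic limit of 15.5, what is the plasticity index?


Result: 24.3

Derivation:
Using PI = LL - PL
PI = 39.8 - 15.5
PI = 24.3


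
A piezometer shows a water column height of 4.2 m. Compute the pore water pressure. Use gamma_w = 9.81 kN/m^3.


Result: 41.2 kPa

Derivation:
Using u = gamma_w * h_w
u = 9.81 * 4.2
u = 41.2 kPa


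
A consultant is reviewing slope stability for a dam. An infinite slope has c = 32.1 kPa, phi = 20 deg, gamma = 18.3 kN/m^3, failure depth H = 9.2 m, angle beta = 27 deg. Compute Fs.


Using Fs = c / (gamma*H*sin(beta)*cos(beta)) + tan(phi)/tan(beta)
Cohesion contribution = 32.1 / (18.3*9.2*sin(27)*cos(27))
Cohesion contribution = 0.471345
Friction contribution = tan(20)/tan(27) = 0.714332
Fs = 0.471345 + 0.714332
Fs = 1.186


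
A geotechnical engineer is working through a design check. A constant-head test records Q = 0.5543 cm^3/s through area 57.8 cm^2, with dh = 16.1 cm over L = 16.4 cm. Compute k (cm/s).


Compute hydraulic gradient:
i = dh / L = 16.1 / 16.4 = 0.981707
Then apply Darcy's law:
k = Q / (A * i)
k = 0.5543 / (57.8 * 0.981707)
k = 0.5543 / 56.7427
k = 0.009769 cm/s


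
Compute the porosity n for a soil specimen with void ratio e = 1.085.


Using the relation n = e / (1 + e)
n = 1.085 / (1 + 1.085)
n = 1.085 / 2.085
n = 0.5204


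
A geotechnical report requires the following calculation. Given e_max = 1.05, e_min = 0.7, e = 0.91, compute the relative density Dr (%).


Using Dr = (e_max - e) / (e_max - e_min) * 100
e_max - e = 1.05 - 0.91 = 0.14
e_max - e_min = 1.05 - 0.7 = 0.35
Dr = 0.14 / 0.35 * 100
Dr = 40.0 %


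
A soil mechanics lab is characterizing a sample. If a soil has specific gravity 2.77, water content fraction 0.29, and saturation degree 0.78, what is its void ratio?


Using the relation e = Gs * w / S
e = 2.77 * 0.29 / 0.78
e = 1.0299


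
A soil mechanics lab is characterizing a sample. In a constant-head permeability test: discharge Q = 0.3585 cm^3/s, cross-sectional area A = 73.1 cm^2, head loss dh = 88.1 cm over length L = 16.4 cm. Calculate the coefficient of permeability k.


Compute hydraulic gradient:
i = dh / L = 88.1 / 16.4 = 5.37195
Then apply Darcy's law:
k = Q / (A * i)
k = 0.3585 / (73.1 * 5.37195)
k = 0.3585 / 392.69
k = 0.000913 cm/s


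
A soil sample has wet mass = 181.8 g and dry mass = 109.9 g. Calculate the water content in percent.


Result: 65.42 %

Derivation:
Using w = (m_wet - m_dry) / m_dry * 100
m_wet - m_dry = 181.8 - 109.9 = 71.9 g
w = 71.9 / 109.9 * 100
w = 65.42 %


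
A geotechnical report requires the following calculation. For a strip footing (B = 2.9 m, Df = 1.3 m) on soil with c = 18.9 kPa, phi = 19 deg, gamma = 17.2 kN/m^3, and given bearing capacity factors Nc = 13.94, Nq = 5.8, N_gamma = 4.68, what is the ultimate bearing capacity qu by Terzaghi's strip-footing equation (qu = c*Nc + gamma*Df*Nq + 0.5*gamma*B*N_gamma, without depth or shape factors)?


Compute qu = c*Nc + gamma*Df*Nq + 0.5*gamma*B*N_gamma
Term 1: 18.9 * 13.94 = 263.466
Term 2: 17.2 * 1.3 * 5.8 = 129.688
Term 3: 0.5 * 17.2 * 2.9 * 4.68 = 116.7192
qu = 263.466 + 129.688 + 116.7192
qu = 509.87 kPa


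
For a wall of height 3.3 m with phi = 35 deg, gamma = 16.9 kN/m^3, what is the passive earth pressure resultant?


Compute passive earth pressure coefficient:
Kp = tan^2(45 + phi/2) = tan^2(62.5) = 3.690172
Compute passive force:
Pp = 0.5 * Kp * gamma * H^2
Pp = 0.5 * 3.690172 * 16.9 * 3.3^2
Pp = 339.57 kN/m


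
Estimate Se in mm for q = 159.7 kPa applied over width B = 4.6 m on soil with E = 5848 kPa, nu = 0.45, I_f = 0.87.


Result: 87.158 mm

Derivation:
Using Se = q * B * (1 - nu^2) * I_f / E
1 - nu^2 = 1 - 0.45^2 = 0.7975
Se = 159.7 * 4.6 * 0.7975 * 0.87 / 5848
Se = 0.087158 m
Convert to mm: Se = 0.087158 * 1000 = 87.158 mm


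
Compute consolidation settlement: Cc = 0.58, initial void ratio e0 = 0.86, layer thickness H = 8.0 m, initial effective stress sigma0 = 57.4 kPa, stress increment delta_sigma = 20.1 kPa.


Using Sc = Cc * H / (1 + e0) * log10((sigma0 + delta_sigma) / sigma0)
Stress ratio = (57.4 + 20.1) / 57.4 = 1.35017
log10(1.35017) = 0.13039
Cc * H / (1 + e0) = 0.58 * 8.0 / (1 + 0.86) = 2.49462
Sc = 2.49462 * 0.13039
Sc = 0.3253 m
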